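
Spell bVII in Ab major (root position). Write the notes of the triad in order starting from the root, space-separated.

Scale degree 7 in Ab major is G. bVII uses the lowered form, Gb, taken from Ab minor. Stacking thirds in Ab minor on Gb gives Gb–Bb–Db.

Gb Bb Db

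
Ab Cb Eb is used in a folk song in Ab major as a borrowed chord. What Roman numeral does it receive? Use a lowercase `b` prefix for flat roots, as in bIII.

Ab is scale degree 1 in Ab major. The diatonic chord on degree 1 would be Ab (I), but Ab–Cb–Eb is the minor chord from Ab minor. As a borrowed chord it is labeled i.

i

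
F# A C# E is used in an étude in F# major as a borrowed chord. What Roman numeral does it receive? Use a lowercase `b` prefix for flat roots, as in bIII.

F# is scale degree 1 in F# major. F#–A–C#–E is a minor-seventh chord — the form found in F# minor, not the diatonic I (F#). Borrowed into F# major it is written i7.

i7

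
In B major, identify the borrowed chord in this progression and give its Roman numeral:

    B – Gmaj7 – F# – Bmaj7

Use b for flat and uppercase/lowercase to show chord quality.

bVImaj7

B major has the diatonic set B, C#m, D#m, E, F#, G#m, A#dim. B, F# and Bmaj7 all belong to that set. Gmaj7 (G–B–D–F#) is not: scale degree 6 in B major carries G#m (vi). In B minor the chord on that degree is Gmaj7, so here it functions as bVImaj7, borrowed from the parallel minor.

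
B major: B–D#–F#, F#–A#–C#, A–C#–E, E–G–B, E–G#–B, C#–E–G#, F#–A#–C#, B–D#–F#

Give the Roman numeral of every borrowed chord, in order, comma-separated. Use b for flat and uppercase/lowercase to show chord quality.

bVII, iv

The diatonic triads in B major are B, C#m, D#m, E, F#, G#m, A#dim. B–D#–F# = B, F#–A#–C# = F#, E–G#–B = E and C#–E–G# = C#m all belong to that set. A–C#–E doesn't fit — on degree 7 B major would have A#dim (vii°). A is the degree-7 chord of B minor, so it is the borrowed bVII. E–G–B is not: scale degree 4 in B major carries E (IV). In B minor the chord on that degree is Em, so here it functions as iv, borrowed from the parallel minor.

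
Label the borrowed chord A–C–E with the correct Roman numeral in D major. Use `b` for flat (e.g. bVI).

The root A is the diatonic 5th degree of D major; the borrowing shows in the chord quality. The diatonic chord on degree 5 would be A (V), but A–C–E is the minor chord from D minor. As a borrowed chord it is labeled v.

v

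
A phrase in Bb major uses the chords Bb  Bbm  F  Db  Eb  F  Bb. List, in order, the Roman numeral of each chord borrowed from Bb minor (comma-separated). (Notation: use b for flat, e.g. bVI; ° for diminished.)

In Bb major the diatonic chords are Bb, Cm, Dm, Eb, F, Gm, Adim. Of the given chords, Bb, F and Eb are diatonic. Bbm (Bb–Db–F) doesn't fit — on degree 1 Bb major would have Bb (I). Bbm is the degree-1 chord of Bb minor, so it is the borrowed i. Db (Db–F–Ab) doesn't fit — on degree 3 Bb major would have Dm (iii). Db is the degree-3 chord of Bb minor, so it is the borrowed bIII.

i, bIII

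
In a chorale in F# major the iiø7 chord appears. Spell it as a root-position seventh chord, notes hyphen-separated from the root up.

G#-B-D-F#

The root, G#, is scale degree 2 — the same note in F# major and F# minor; only the chord quality changes. Stacking thirds in F# minor on G# gives G#–B–D–F#.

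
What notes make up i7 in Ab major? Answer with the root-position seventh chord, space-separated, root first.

i7 is built on scale degree 1, which is Ab in both Ab major and its parallel. In Ab minor the chord on Ab is Ab–Cb–Eb–Gb.

Ab Cb Eb Gb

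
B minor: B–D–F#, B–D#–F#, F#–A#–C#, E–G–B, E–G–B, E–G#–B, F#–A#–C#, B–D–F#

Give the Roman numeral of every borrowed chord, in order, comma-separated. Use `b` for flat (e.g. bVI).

I, IV

In B minor (with V from harmonic minor) the diatonic chords are Bm, C#dim, D, Em, F#, G, A. Of the given chords, B–D–F# = Bm, F#–A#–C# = F# and E–G–B = Em are diatonic. But B–D#–F# is foreign: the diatonic i on degree 1 is Bm, whereas B comes from B major. It is labeled I. But E–G#–B is foreign: the diatonic iv on degree 4 is Em, whereas E comes from B major. It is labeled IV.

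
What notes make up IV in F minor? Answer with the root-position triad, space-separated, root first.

The root, Bb, is scale degree 4 — the same note in F minor and F major; only the chord quality changes. In F major the chord on Bb is Bb–D–F.

Bb D F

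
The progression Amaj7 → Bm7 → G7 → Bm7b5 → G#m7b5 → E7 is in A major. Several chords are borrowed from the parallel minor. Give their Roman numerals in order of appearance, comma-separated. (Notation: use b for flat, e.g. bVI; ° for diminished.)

bVII7, iiø7

In A major the diatonic chords are A, Bm, C#m, D, E, F#m, G#dim. Of the given chords, Amaj7, Bm7, G#m7b5 and E7 are diatonic. G7 (G–B–D–F) doesn't fit — on degree 7 A major would have G#dim (vii°). G7 is the degree-7 chord of A minor, so it is the borrowed bVII7. Bm7b5 (B–D–F–A) is not: scale degree 2 in A major carries Bm (ii). In A minor the chord on that degree is Bm7b5, so here it functions as iiø7, borrowed from the parallel minor.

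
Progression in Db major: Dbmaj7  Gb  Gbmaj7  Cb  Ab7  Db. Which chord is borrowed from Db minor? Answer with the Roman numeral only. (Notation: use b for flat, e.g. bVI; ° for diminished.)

Db major has the diatonic set Db, Ebm, Fm, Gb, Ab, Bbm, Cdim. Dbmaj7, Gb, Gbmaj7, Ab7 and Db are all diatonic. Cb (Cb–Eb–Gb) is not: scale degree 7 in Db major carries Cdim (vii°). In Db minor the chord on that degree is Cb, so here it functions as bVII, borrowed from the parallel minor.

bVII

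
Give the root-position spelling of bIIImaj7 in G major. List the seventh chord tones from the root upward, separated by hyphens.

The root of bIIImaj7 is the lowered 3rd degree: B becomes Bb. In G minor the chord on Bb is Bb–D–F–A.

Bb-D-F-A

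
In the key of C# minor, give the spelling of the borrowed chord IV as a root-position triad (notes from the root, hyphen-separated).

The root, F#, is scale degree 4 — the same note in C# minor and C# major; only the chord quality changes. Building the major chord from the parallel major on F#: F#–A#–C#.

F#-A#-C#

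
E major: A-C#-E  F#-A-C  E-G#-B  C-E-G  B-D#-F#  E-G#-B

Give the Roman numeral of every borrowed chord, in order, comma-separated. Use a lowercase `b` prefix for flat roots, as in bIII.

ii°, bVI

The diatonic triads in E major are E, F#m, G#m, A, B, C#m, D#dim. A–C#–E = A, E–G#–B = E and B–D#–F# = B are all diatonic. F#–A–C is not: scale degree 2 in E major carries F#m (ii). In E minor the chord on that degree is F#dim, so here it functions as ii°, borrowed from the parallel minor. But C–E–G is foreign: the diatonic vi on degree 6 is C#m, whereas C comes from E minor. It is labeled bVI.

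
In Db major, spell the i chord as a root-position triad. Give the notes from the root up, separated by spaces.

Db Fb Ab

i is built on scale degree 1, which is Db in both Db major and its parallel. Building the minor chord from the parallel minor on Db: Db–Fb–Ab.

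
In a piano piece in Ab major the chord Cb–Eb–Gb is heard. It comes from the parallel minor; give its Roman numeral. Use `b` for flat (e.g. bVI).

The root Cb is the lowered 3rd scale degree — diatonically Ab major has C there. Diatonically Ab major has Cm (iii) on that degree; Cb–Eb–Gb is instead the major chord native to Ab minor, so it takes the label bIII.

bIII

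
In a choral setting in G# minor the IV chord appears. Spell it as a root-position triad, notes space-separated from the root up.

IV is built on scale degree 4, which is C# in both G# minor and its parallel. Building the major chord from the parallel major on C#: C#–E#–G#.

C# E# G#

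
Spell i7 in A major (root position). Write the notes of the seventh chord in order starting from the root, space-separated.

A C E G

i7 is built on scale degree 1, which is A in both A major and its parallel. Stacking thirds in A minor on A gives A–C–E–G.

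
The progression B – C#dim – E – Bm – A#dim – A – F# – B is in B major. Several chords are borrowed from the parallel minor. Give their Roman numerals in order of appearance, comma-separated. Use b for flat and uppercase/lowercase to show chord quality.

ii°, i, bVII

In B major the diatonic chords are B, C#m, D#m, E, F#, G#m, A#dim. B, E, A#dim and F# all belong to that set. But C#dim (C#–E–G) is foreign: the diatonic ii on degree 2 is C#m, whereas C#dim comes from B minor. It is labeled ii°. Bm (B–D–F#) doesn't fit — on degree 1 B major would have B (I). Bm is the degree-1 chord of B minor, so it is the borrowed i. But A (A–C#–E) is foreign: the diatonic vii° on degree 7 is A#dim, whereas A comes from B minor. It is labeled bVII.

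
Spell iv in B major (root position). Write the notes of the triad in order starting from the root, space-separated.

E G B

The root, E, is scale degree 4 — the same note in B major and B minor; only the chord quality changes. Building the minor chord from the parallel minor on E: E–G–B.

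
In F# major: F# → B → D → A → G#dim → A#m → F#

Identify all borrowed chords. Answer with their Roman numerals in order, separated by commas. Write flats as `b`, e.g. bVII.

F# major has the diatonic set F#, G#m, A#m, B, C#, D#m, E#dim. F#, B and A#m are all diatonic. But D (D–F#–A) is foreign: the diatonic vi on degree 6 is D#m, whereas D comes from F# minor. It is labeled bVI. A (A–C#–E) is not: scale degree 3 in F# major carries A#m (iii). In F# minor the chord on that degree is A, so here it functions as bIII, borrowed from the parallel minor. G#dim (G#–B–D) doesn't fit — on degree 2 F# major would have G#m (ii). G#dim is the degree-2 chord of F# minor, so it is the borrowed ii°.

bVI, bIII, ii°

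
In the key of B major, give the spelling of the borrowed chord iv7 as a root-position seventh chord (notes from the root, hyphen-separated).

iv7 is built on scale degree 4, which is E in both B major and its parallel. In B minor the chord on E is E–G–B–D.

E-G-B-D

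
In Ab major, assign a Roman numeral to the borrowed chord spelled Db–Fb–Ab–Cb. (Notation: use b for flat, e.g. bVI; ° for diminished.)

iv7

Db is scale degree 4 in Ab major. The diatonic chord on degree 4 would be Db (IV), but Db–Fb–Ab–Cb is the minor-seventh chord from Ab minor. As a borrowed chord it is labeled iv7.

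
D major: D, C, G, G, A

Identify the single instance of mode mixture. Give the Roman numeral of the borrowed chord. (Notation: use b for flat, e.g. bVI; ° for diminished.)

bVII

The diatonic triads in D major are D, Em, F#m, G, A, Bm, C#dim. D, G and A all belong to that set. C (C–E–G) is not: scale degree 7 in D major carries C#dim (vii°). In D minor the chord on that degree is C, so here it functions as bVII, borrowed from the parallel minor.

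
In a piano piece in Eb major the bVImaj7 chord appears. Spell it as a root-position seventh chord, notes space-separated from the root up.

Cb Eb Gb Bb

The root of bVImaj7 is the lowered 6th degree: C becomes Cb. Stacking thirds in Eb minor on Cb gives Cb–Eb–Gb–Bb.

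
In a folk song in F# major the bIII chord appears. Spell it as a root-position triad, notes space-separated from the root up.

A C# E

The root of bIII is the lowered 3rd degree: A# becomes A. Stacking thirds in F# minor on A gives A–C#–E.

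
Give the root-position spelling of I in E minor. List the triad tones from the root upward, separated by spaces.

I is built on scale degree 1, which is E in both E minor and its parallel. In E major the chord on E is E–G#–B.

E G# B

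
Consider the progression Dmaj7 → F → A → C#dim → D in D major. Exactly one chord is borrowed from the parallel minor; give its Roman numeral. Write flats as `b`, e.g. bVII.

D major has the diatonic set D, Em, F#m, G, A, Bm, C#dim. Of the given chords, Dmaj7, A, C#dim and D are diatonic. F (F–A–C) is not: scale degree 3 in D major carries F#m (iii). In D minor the chord on that degree is F, so here it functions as bIII, borrowed from the parallel minor.

bIII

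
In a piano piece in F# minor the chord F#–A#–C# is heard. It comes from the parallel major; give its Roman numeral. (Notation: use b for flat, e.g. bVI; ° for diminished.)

I

The root F# is the diatonic 1st degree of F# minor; the borrowing shows in the chord quality. F#–A#–C# is a major chord — the form found in F# major, not the diatonic i (F#m). Borrowed into F# minor it is written I.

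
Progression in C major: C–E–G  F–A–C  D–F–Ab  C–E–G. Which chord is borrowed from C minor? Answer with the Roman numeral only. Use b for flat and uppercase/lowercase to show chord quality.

ii°

C major has the diatonic set C, Dm, Em, F, G, Am, Bdim. C–E–G = C and F–A–C = F are both diatonic. D–F–Ab doesn't fit — on degree 2 C major would have Dm (ii). Ddim is the degree-2 chord of C minor, so it is the borrowed ii°.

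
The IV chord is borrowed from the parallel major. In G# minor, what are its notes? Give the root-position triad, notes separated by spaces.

C# E# G#

The root, C#, is scale degree 4 — the same note in G# minor and G# major; only the chord quality changes. Stacking thirds in G# major on C# gives C#–E#–G#.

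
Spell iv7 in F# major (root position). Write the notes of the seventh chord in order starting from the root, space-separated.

B D F# A

iv7 is built on scale degree 4, which is B in both F# major and its parallel. In F# minor the chord on B is B–D–F#–A.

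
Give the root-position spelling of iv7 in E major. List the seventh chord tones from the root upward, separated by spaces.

iv7 is built on scale degree 4, which is A in both E major and its parallel. In E minor the chord on A is A–C–E–G.

A C E G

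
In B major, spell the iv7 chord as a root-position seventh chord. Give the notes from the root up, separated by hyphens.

The root, E, is scale degree 4 — the same note in B major and B minor; only the chord quality changes. Building the minor-seventh chord from the parallel minor on E: E–G–B–D.

E-G-B-D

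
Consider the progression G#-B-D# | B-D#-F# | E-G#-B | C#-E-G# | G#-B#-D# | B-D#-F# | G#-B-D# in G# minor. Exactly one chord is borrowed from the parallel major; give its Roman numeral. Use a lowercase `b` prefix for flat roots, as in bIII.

I

In G# minor (with V from harmonic minor) the diatonic chords are G#m, A#dim, B, C#m, D#, E, F#. Of the given chords, G#–B–D# = G#m, B–D#–F# = B, E–G#–B = E and C#–E–G# = C#m are diatonic. But G#–B#–D# is foreign: the diatonic i on degree 1 is G#m, whereas G# comes from G# major. It is labeled I.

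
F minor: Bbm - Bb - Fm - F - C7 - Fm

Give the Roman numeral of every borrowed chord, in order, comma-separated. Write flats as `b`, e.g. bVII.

IV, I

The diatonic triads in F minor (with V from harmonic minor) are Fm, Gdim, Ab, Bbm, C, Db, Eb. Of the given chords, Bbm, Fm and C7 are diatonic. Bb (Bb–D–F) doesn't fit — on degree 4 F minor would have Bbm (iv). Bb is the degree-4 chord of F major, so it is the borrowed IV. F (F–A–C) is not: scale degree 1 in F minor carries Fm (i). In F major the chord on that degree is F, so here it functions as I, borrowed from the parallel major.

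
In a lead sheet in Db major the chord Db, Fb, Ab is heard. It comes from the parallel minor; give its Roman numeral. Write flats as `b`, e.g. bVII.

i

The root Db is the diatonic 1st degree of Db major; the borrowing shows in the chord quality. The diatonic chord on degree 1 would be Db (I), but Db–Fb–Ab is the minor chord from Db minor. As a borrowed chord it is labeled i.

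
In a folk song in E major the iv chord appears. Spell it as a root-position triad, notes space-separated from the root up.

The root, A, is scale degree 4 — the same note in E major and E minor; only the chord quality changes. Stacking thirds in E minor on A gives A–C–E.

A C E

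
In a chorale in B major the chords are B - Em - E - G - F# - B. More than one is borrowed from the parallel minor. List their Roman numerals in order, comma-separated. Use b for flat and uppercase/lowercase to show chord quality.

iv, bVI

The diatonic triads in B major are B, C#m, D#m, E, F#, G#m, A#dim. B, E and F# are all diatonic. But Em (E–G–B) is foreign: the diatonic IV on degree 4 is E, whereas Em comes from B minor. It is labeled iv. But G (G–B–D) is foreign: the diatonic vi on degree 6 is G#m, whereas G comes from B minor. It is labeled bVI.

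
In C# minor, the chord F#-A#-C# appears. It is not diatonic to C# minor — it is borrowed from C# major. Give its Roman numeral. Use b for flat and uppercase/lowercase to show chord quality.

IV

The root F# is the diatonic 4th degree of C# minor; the borrowing shows in the chord quality. F#–A#–C# is a major chord — the form found in C# major, not the diatonic iv (F#m). Borrowed into C# minor it is written IV.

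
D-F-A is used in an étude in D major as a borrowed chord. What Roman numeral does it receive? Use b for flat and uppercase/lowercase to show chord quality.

i

D is scale degree 1 in D major. The diatonic chord on degree 1 would be D (I), but D–F–A is the minor chord from D minor. As a borrowed chord it is labeled i.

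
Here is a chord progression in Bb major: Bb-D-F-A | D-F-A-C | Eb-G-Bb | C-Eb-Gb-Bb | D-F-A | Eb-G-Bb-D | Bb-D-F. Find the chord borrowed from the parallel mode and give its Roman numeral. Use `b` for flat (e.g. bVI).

iiø7

The diatonic triads in Bb major are Bb, Cm, Dm, Eb, F, Gm, Adim. Bb–D–F–A = Bbmaj7, D–F–A–C = Dm7, Eb–G–Bb = Eb, D–F–A = Dm, Eb–G–Bb–D = Ebmaj7 and Bb–D–F = Bb are all diatonic. C–Eb–Gb–Bb doesn't fit — on degree 2 Bb major would have Cm (ii). Cm7b5 is the degree-2 chord of Bb minor, so it is the borrowed iiø7.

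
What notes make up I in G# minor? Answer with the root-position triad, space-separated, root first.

G# B# D#

I is built on scale degree 1, which is G# in both G# minor and its parallel. Stacking thirds in G# major on G# gives G#–B#–D#.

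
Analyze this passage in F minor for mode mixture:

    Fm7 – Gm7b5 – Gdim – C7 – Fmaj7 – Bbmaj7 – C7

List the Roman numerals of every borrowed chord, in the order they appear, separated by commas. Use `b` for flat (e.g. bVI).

Imaj7, IVmaj7

The diatonic triads in F minor (with V from harmonic minor) are Fm, Gdim, Ab, Bbm, C, Db, Eb. Fm7, Gm7b5, Gdim and C7 all belong to that set. Fmaj7 (F–A–C–E) is not: scale degree 1 in F minor carries Fm (i). In F major the chord on that degree is Fmaj7, so here it functions as Imaj7, borrowed from the parallel major. Bbmaj7 (Bb–D–F–A) doesn't fit — on degree 4 F minor would have Bbm (iv). Bbmaj7 is the degree-4 chord of F major, so it is the borrowed IVmaj7.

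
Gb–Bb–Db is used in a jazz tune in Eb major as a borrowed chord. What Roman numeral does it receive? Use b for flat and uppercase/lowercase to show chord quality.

bIII

In Eb major scale degree 3 is G; Gb is its lowered form, from Eb minor. The diatonic chord on degree 3 would be Gm (iii), but Gb–Bb–Db is the major chord from Eb minor. As a borrowed chord it is labeled bIII.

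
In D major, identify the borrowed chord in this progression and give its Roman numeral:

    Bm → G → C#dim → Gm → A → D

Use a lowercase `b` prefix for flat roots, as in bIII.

The diatonic triads in D major are D, Em, F#m, G, A, Bm, C#dim. Bm, G, C#dim, A and D are all diatonic. Gm (G–Bb–D) doesn't fit — on degree 4 D major would have G (IV). Gm is the degree-4 chord of D minor, so it is the borrowed iv.

iv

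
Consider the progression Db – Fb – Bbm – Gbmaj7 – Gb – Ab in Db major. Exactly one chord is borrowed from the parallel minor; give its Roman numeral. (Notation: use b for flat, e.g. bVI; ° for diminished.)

bIII

The diatonic triads in Db major are Db, Ebm, Fm, Gb, Ab, Bbm, Cdim. Db, Bbm, Gbmaj7, Gb and Ab all belong to that set. Fb (Fb–Ab–Cb) doesn't fit — on degree 3 Db major would have Fm (iii). Fb is the degree-3 chord of Db minor, so it is the borrowed bIII.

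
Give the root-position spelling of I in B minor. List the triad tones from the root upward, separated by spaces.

B D# F#

The root, B, is scale degree 1 — the same note in B minor and B major; only the chord quality changes. Stacking thirds in B major on B gives B–D#–F#.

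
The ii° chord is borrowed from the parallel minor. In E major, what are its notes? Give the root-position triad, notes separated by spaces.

F# A C

The root, F#, is scale degree 2 — the same note in E major and E minor; only the chord quality changes. In E minor the chord on F# is F#–A–C.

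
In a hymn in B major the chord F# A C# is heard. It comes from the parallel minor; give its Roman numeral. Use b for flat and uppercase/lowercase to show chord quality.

F# is scale degree 5 in B major. The diatonic chord on degree 5 would be F# (V), but F#–A–C# is the minor chord from B minor. As a borrowed chord it is labeled v.

v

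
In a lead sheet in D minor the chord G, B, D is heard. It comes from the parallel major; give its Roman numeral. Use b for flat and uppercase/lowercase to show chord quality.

IV

The root G is the diatonic 4th degree of D minor; the borrowing shows in the chord quality. The diatonic chord on degree 4 would be Gm (iv), but G–B–D is the major chord from D major. As a borrowed chord it is labeled IV.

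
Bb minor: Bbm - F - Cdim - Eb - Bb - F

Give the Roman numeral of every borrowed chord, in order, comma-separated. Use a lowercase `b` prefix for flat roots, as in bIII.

IV, I

Bb minor has the diatonic set Bbm, Cdim, Db, Ebm, F, Gb, Ab (with V from harmonic minor). Bbm, F and Cdim are all diatonic. But Eb (Eb–G–Bb) is foreign: the diatonic iv on degree 4 is Ebm, whereas Eb comes from Bb major. It is labeled IV. But Bb (Bb–D–F) is foreign: the diatonic i on degree 1 is Bbm, whereas Bb comes from Bb major. It is labeled I.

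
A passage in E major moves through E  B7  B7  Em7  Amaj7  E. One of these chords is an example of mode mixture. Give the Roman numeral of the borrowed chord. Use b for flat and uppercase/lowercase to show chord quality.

E major has the diatonic set E, F#m, G#m, A, B, C#m, D#dim. E, B7 and Amaj7 are all diatonic. Em7 (E–G–B–D) is not: scale degree 1 in E major carries E (I). In E minor the chord on that degree is Em7, so here it functions as i7, borrowed from the parallel minor.

i7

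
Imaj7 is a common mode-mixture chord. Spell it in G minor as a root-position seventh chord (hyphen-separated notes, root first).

G-B-D-F#

Imaj7 is built on scale degree 1, which is G in both G minor and its parallel. Building the major-seventh chord from the parallel major on G: G–B–D–F#.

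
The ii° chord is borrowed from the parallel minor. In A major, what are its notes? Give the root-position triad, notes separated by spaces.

B D F

The root, B, is scale degree 2 — the same note in A major and A minor; only the chord quality changes. Stacking thirds in A minor on B gives B–D–F.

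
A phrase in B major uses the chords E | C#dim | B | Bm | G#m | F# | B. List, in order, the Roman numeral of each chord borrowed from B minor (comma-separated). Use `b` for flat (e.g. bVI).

ii°, i

The diatonic triads in B major are B, C#m, D#m, E, F#, G#m, A#dim. E, B, G#m and F# are all diatonic. But C#dim (C#–E–G) is foreign: the diatonic ii on degree 2 is C#m, whereas C#dim comes from B minor. It is labeled ii°. But Bm (B–D–F#) is foreign: the diatonic I on degree 1 is B, whereas Bm comes from B minor. It is labeled i.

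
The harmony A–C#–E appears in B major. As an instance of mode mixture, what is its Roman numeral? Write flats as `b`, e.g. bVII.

bVII

The root A is the lowered 7th scale degree — diatonically B major has A# there. A–C#–E is a major chord — the form found in B minor, not the diatonic vii° (A#dim). Borrowed into B major it is written bVII.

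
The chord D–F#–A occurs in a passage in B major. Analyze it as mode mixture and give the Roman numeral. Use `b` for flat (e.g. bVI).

bIII

D is the lowered form of scale degree 3 in B major (the diatonic degree 3 is D#). Diatonically B major has D#m (iii) on that degree; D–F#–A is instead the major chord native to B minor, so it takes the label bIII.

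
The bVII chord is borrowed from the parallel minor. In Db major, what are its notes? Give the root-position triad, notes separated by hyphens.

The root of bVII is the lowered 7th degree: C becomes Cb. In Db minor the chord on Cb is Cb–Eb–Gb.

Cb-Eb-Gb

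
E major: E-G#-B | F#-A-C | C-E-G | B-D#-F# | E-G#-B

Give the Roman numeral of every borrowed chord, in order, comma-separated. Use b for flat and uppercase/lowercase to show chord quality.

ii°, bVI

E major has the diatonic set E, F#m, G#m, A, B, C#m, D#dim. Of the given chords, E–G#–B = E and B–D#–F# = B are diatonic. F#–A–C is not: scale degree 2 in E major carries F#m (ii). In E minor the chord on that degree is F#dim, so here it functions as ii°, borrowed from the parallel minor. C–E–G is not: scale degree 6 in E major carries C#m (vi). In E minor the chord on that degree is C, so here it functions as bVI, borrowed from the parallel minor.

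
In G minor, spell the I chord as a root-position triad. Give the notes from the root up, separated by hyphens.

G-B-D

I is built on scale degree 1, which is G in both G minor and its parallel. In G major the chord on G is G–B–D.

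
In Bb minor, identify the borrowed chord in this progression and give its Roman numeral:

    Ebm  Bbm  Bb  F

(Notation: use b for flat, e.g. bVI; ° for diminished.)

Bb minor has the diatonic set Bbm, Cdim, Db, Ebm, F, Gb, Ab (with V from harmonic minor). Of the given chords, Ebm, Bbm and F are diatonic. Bb (Bb–D–F) is not: scale degree 1 in Bb minor carries Bbm (i). In Bb major the chord on that degree is Bb, so here it functions as I, borrowed from the parallel major.

I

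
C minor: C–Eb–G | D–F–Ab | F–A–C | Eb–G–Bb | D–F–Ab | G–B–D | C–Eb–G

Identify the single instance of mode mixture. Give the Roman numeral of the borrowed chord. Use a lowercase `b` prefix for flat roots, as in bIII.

C minor has the diatonic set Cm, Ddim, Eb, Fm, G, Ab, Bb (with V from harmonic minor). C–Eb–G = Cm, D–F–Ab = Ddim, Eb–G–Bb = Eb and G–B–D = G all belong to that set. But F–A–C is foreign: the diatonic iv on degree 4 is Fm, whereas F comes from C major. It is labeled IV.

IV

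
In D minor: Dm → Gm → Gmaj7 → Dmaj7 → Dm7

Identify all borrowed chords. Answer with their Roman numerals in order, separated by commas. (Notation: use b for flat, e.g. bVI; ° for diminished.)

IVmaj7, Imaj7

The diatonic triads in D minor (with V from harmonic minor) are Dm, Edim, F, Gm, A, Bb, C. Dm, Gm and Dm7 all belong to that set. Gmaj7 (G–B–D–F#) is not: scale degree 4 in D minor carries Gm (iv). In D major the chord on that degree is Gmaj7, so here it functions as IVmaj7, borrowed from the parallel major. Dmaj7 (D–F#–A–C#) doesn't fit — on degree 1 D minor would have Dm (i). Dmaj7 is the degree-1 chord of D major, so it is the borrowed Imaj7.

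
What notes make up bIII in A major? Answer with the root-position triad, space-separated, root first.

Scale degree 3 in A major is C#. bIII uses the lowered form, C, taken from A minor. Building the major chord from the parallel minor on C: C–E–G.

C E G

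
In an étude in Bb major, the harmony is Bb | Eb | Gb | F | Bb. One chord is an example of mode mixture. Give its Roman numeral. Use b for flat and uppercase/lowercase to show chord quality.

bVI

The diatonic triads in Bb major are Bb, Cm, Dm, Eb, F, Gm, Adim. Of the given chords, Bb, Eb and F are diatonic. Gb (Gb–Bb–Db) doesn't fit — on degree 6 Bb major would have Gm (vi). Gb is the degree-6 chord of Bb minor, so it is the borrowed bVI.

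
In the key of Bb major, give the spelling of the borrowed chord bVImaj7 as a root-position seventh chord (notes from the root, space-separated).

The root of bVImaj7 is the lowered 6th degree: G becomes Gb. Building the major-seventh chord from the parallel minor on Gb: Gb–Bb–Db–F.

Gb Bb Db F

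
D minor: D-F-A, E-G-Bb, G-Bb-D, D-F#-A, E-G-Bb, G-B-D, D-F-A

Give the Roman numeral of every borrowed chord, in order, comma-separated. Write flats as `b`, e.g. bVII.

I, IV

In D minor (with V from harmonic minor) the diatonic chords are Dm, Edim, F, Gm, A, Bb, C. D–F–A = Dm, E–G–Bb = Edim and G–Bb–D = Gm are all diatonic. D–F#–A doesn't fit — on degree 1 D minor would have Dm (i). D is the degree-1 chord of D major, so it is the borrowed I. G–B–D is not: scale degree 4 in D minor carries Gm (iv). In D major the chord on that degree is G, so here it functions as IV, borrowed from the parallel major.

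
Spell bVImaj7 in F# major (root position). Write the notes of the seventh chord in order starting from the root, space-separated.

D F# A C#

bVImaj7 is built on the lowered scale degree 6. In F# major degree 6 is D#; lowered it becomes D. Building the major-seventh chord from the parallel minor on D: D–F#–A–C#.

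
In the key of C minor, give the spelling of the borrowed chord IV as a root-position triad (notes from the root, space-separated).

F A C

The root, F, is scale degree 4 — the same note in C minor and C major; only the chord quality changes. In C major the chord on F is F–A–C.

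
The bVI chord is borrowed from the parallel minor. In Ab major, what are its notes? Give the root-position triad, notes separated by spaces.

The root of bVI is the lowered 6th degree: F becomes Fb. Building the major chord from the parallel minor on Fb: Fb–Ab–Cb.

Fb Ab Cb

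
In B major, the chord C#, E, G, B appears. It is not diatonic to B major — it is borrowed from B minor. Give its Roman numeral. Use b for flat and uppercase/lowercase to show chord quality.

iiø7

The root C# is the diatonic 2nd degree of B major; the borrowing shows in the chord quality. C#–E–G–B is a half-diminished-seventh chord — the form found in B minor, not the diatonic ii (C#m). Borrowed into B major it is written iiø7.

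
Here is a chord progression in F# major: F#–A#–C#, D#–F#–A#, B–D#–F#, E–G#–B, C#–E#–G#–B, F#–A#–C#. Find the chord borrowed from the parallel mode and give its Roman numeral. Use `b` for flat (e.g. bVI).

The diatonic triads in F# major are F#, G#m, A#m, B, C#, D#m, E#dim. Of the given chords, F#–A#–C# = F#, D#–F#–A# = D#m, B–D#–F# = B and C#–E#–G#–B = C#7 are diatonic. E–G#–B is not: scale degree 7 in F# major carries E#dim (vii°). In F# minor the chord on that degree is E, so here it functions as bVII, borrowed from the parallel minor.

bVII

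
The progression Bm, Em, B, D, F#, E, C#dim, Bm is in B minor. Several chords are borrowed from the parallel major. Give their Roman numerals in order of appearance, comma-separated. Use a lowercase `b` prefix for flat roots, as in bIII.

The diatonic triads in B minor (with V from harmonic minor) are Bm, C#dim, D, Em, F#, G, A. Bm, Em, D, F# and C#dim all belong to that set. B (B–D#–F#) is not: scale degree 1 in B minor carries Bm (i). In B major the chord on that degree is B, so here it functions as I, borrowed from the parallel major. E (E–G#–B) doesn't fit — on degree 4 B minor would have Em (iv). E is the degree-4 chord of B major, so it is the borrowed IV.

I, IV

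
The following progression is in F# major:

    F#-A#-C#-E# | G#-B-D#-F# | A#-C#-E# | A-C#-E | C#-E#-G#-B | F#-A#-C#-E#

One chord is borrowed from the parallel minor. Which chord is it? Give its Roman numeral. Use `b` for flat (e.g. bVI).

The diatonic triads in F# major are F#, G#m, A#m, B, C#, D#m, E#dim. F#–A#–C#–E# = F#maj7, G#–B–D#–F# = G#m7, A#–C#–E# = A#m and C#–E#–G#–B = C#7 are all diatonic. But A–C#–E is foreign: the diatonic iii on degree 3 is A#m, whereas A comes from F# minor. It is labeled bIII.

bIII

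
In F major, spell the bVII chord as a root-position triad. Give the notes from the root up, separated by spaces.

Eb G Bb

The root of bVII is the lowered 7th degree: E becomes Eb. Building the major chord from the parallel minor on Eb: Eb–G–Bb.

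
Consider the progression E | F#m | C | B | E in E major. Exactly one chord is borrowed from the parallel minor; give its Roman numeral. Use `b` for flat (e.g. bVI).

bVI

In E major the diatonic chords are E, F#m, G#m, A, B, C#m, D#dim. E, F#m and B are all diatonic. C (C–E–G) is not: scale degree 6 in E major carries C#m (vi). In E minor the chord on that degree is C, so here it functions as bVI, borrowed from the parallel minor.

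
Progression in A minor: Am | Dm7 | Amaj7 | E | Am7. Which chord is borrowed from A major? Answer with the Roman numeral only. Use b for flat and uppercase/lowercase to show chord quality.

Imaj7

A minor has the diatonic set Am, Bdim, C, Dm, E, F, G (with V from harmonic minor). Of the given chords, Am, Dm7, E and Am7 are diatonic. Amaj7 (A–C#–E–G#) doesn't fit — on degree 1 A minor would have Am (i). Amaj7 is the degree-1 chord of A major, so it is the borrowed Imaj7.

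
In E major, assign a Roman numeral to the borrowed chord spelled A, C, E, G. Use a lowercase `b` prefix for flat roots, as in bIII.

A is scale degree 4 in E major. Diatonically E major has A (IV) on that degree; A–C–E–G is instead the minor-seventh chord native to E minor, so it takes the label iv7.

iv7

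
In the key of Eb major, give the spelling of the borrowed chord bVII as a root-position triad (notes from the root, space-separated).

bVII is built on the lowered scale degree 7. In Eb major degree 7 is D; lowered it becomes Db. Building the major chord from the parallel minor on Db: Db–F–Ab.

Db F Ab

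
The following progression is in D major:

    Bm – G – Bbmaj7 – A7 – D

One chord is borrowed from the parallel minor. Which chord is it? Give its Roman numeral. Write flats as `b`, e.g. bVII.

In D major the diatonic chords are D, Em, F#m, G, A, Bm, C#dim. Of the given chords, Bm, G, A7 and D are diatonic. But Bbmaj7 (Bb–D–F–A) is foreign: the diatonic vi on degree 6 is Bm, whereas Bbmaj7 comes from D minor. It is labeled bVImaj7.

bVImaj7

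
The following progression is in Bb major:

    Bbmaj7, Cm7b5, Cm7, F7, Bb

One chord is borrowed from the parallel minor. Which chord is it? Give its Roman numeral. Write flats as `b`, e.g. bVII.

iiø7

Bb major has the diatonic set Bb, Cm, Dm, Eb, F, Gm, Adim. Bbmaj7, Cm7, F7 and Bb are all diatonic. Cm7b5 (C–Eb–Gb–Bb) is not: scale degree 2 in Bb major carries Cm (ii). In Bb minor the chord on that degree is Cm7b5, so here it functions as iiø7, borrowed from the parallel minor.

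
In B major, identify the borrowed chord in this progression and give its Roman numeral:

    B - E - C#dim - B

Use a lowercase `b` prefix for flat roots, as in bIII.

In B major the diatonic chords are B, C#m, D#m, E, F#, G#m, A#dim. B and E both belong to that set. C#dim (C#–E–G) is not: scale degree 2 in B major carries C#m (ii). In B minor the chord on that degree is C#dim, so here it functions as ii°, borrowed from the parallel minor.

ii°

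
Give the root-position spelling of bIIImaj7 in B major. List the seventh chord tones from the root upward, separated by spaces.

D F# A C#

Scale degree 3 in B major is D#. bIIImaj7 uses the lowered form, D, taken from B minor. In B minor the chord on D is D–F#–A–C#.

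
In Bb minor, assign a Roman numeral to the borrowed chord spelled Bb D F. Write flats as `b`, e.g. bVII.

Bb is scale degree 1 in Bb minor. The diatonic chord on degree 1 would be Bbm (i), but Bb–D–F is the major chord from Bb major. As a borrowed chord it is labeled I.

I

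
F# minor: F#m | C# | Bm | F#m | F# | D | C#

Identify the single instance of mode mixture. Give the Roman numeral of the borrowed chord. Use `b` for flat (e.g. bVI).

F# minor has the diatonic set F#m, G#dim, A, Bm, C#, D, E (with V from harmonic minor). Of the given chords, F#m, C#, Bm and D are diatonic. F# (F#–A#–C#) is not: scale degree 1 in F# minor carries F#m (i). In F# major the chord on that degree is F#, so here it functions as I, borrowed from the parallel major.

I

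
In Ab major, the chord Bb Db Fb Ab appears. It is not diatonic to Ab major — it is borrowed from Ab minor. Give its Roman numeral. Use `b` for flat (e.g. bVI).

iiø7

Bb is scale degree 2 in Ab major. The diatonic chord on degree 2 would be Bbm (ii), but Bb–Db–Fb–Ab is the half-diminished-seventh chord from Ab minor. As a borrowed chord it is labeled iiø7.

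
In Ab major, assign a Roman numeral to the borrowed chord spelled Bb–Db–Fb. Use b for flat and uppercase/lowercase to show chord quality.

Bb is scale degree 2 in Ab major. Bb–Db–Fb is a diminished chord — the form found in Ab minor, not the diatonic ii (Bbm). Borrowed into Ab major it is written ii°.

ii°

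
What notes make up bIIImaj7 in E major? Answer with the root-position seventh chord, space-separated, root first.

G B D F#

Scale degree 3 in E major is G#. bIIImaj7 uses the lowered form, G, taken from E minor. Building the major-seventh chord from the parallel minor on G: G–B–D–F#.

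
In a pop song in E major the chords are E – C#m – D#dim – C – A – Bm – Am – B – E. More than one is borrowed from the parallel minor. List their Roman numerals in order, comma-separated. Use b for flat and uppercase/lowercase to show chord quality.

The diatonic triads in E major are E, F#m, G#m, A, B, C#m, D#dim. Of the given chords, E, C#m, D#dim, A and B are diatonic. But C (C–E–G) is foreign: the diatonic vi on degree 6 is C#m, whereas C comes from E minor. It is labeled bVI. Bm (B–D–F#) is not: scale degree 5 in E major carries B (V). In E minor the chord on that degree is Bm, so here it functions as v, borrowed from the parallel minor. Am (A–C–E) is not: scale degree 4 in E major carries A (IV). In E minor the chord on that degree is Am, so here it functions as iv, borrowed from the parallel minor.

bVI, v, iv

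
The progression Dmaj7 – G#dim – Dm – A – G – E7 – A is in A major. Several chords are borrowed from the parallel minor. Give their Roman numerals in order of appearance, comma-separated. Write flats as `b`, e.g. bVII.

In A major the diatonic chords are A, Bm, C#m, D, E, F#m, G#dim. Dmaj7, G#dim, A and E7 all belong to that set. Dm (D–F–A) is not: scale degree 4 in A major carries D (IV). In A minor the chord on that degree is Dm, so here it functions as iv, borrowed from the parallel minor. G (G–B–D) is not: scale degree 7 in A major carries G#dim (vii°). In A minor the chord on that degree is G, so here it functions as bVII, borrowed from the parallel minor.

iv, bVII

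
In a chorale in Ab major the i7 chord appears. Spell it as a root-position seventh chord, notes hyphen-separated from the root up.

Ab-Cb-Eb-Gb

The root, Ab, is scale degree 1 — the same note in Ab major and Ab minor; only the chord quality changes. In Ab minor the chord on Ab is Ab–Cb–Eb–Gb.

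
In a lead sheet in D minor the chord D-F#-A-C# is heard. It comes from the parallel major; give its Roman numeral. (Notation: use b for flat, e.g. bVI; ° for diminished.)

The root D is the diatonic 1st degree of D minor; the borrowing shows in the chord quality. The diatonic chord on degree 1 would be Dm (i), but D–F#–A–C# is the major-seventh chord from D major. As a borrowed chord it is labeled Imaj7.

Imaj7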